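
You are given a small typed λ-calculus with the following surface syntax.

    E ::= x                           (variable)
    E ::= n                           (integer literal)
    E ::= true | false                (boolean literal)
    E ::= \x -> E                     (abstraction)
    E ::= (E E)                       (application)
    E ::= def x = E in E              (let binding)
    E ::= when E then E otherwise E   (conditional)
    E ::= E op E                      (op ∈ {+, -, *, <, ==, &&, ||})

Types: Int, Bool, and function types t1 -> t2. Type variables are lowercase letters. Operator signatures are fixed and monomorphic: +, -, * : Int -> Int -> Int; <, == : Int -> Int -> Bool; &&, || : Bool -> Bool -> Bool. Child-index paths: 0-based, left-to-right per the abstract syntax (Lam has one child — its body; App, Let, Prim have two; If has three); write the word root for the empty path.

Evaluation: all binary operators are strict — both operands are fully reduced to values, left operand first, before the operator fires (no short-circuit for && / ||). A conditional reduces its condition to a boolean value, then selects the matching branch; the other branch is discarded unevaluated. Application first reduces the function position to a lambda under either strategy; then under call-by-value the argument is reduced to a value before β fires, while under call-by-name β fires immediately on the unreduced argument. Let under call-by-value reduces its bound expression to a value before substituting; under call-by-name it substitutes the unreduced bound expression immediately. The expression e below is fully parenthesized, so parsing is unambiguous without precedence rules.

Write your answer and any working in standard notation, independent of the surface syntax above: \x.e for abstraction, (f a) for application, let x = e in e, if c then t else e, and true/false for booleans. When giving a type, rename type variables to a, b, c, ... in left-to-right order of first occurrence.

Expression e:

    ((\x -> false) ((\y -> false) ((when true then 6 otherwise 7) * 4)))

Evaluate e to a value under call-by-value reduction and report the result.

Working:
step 0: ((\x.false) ((\y.false) ((if true then 6 else 7) * 4)))
step 1: [if@1.1.0] ((\x.false) ((\y.false) (6 * 4)))
step 2: [delta@1.1] ((\x.false) ((\y.false) 24))
step 3: [beta@1] ((\x.false) false)
step 4: [beta@root] false

Answer: false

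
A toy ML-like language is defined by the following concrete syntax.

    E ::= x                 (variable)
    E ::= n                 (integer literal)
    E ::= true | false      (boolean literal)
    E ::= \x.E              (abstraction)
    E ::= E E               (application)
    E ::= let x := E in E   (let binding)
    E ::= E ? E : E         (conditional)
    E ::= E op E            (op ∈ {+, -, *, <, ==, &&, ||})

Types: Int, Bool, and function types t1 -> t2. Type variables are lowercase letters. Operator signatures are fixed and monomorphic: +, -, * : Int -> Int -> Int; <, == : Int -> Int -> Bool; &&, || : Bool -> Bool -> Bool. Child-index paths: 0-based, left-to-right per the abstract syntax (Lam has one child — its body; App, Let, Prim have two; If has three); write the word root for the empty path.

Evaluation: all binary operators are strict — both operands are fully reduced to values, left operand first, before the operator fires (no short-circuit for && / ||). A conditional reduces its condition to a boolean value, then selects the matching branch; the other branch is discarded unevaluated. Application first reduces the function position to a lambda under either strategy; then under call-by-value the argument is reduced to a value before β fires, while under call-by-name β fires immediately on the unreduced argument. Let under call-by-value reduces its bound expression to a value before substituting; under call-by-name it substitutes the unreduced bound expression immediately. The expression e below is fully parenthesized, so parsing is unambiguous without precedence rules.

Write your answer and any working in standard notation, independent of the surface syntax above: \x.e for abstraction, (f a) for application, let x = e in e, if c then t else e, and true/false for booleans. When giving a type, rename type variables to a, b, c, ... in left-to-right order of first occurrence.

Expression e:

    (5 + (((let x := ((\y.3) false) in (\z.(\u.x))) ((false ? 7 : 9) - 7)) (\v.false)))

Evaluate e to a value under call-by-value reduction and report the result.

Answer: 8

Working:
step 0: (5 + (((let x = ((\y.3) false) in (\z.(\u.x))) ((if false then 7 else 9) - 7)) (\v.false)))
step 1: [beta@1.0.0.0] (5 + (((let x = 3 in (\z.(\u.x))) ((if false then 7 else 9) - 7)) (\v.false)))
step 2: [let@1.0.0] (5 + (((\z.(\u.3)) ((if false then 7 else 9) - 7)) (\v.false)))
step 3: [if@1.0.1.0] (5 + (((\z.(\u.3)) (9 - 7)) (\v.false)))
step 4: [delta@1.0.1] (5 + (((\z.(\u.3)) 2) (\v.false)))
step 5: [beta@1.0] (5 + ((\u.3) (\v.false)))
step 6: [beta@1] (5 + 3)
step 7: [delta@root] 8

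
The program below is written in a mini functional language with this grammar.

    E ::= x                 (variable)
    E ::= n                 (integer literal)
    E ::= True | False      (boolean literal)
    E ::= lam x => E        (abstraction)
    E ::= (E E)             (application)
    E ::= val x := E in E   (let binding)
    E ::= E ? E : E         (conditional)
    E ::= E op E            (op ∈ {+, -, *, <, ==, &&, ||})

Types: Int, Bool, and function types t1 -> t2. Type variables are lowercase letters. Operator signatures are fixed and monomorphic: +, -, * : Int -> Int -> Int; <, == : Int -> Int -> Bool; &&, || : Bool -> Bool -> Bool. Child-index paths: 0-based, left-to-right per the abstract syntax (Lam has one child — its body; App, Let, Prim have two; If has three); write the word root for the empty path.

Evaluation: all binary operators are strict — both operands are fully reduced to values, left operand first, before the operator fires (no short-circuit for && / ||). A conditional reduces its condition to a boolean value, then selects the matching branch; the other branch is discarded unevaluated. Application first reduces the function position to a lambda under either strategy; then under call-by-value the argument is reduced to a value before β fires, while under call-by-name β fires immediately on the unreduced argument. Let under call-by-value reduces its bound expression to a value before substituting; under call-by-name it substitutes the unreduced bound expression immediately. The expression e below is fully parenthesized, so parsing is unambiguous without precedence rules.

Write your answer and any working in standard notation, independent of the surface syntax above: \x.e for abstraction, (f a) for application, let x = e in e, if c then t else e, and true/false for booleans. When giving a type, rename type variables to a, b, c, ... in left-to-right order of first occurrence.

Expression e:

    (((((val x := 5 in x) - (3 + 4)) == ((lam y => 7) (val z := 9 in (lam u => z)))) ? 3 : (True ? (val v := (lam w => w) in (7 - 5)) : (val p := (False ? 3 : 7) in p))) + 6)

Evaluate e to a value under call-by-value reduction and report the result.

Answer: 8

Working:
step 0: ((if (((let x = 5 in x) - (3 + 4)) == ((\y.7) (let z = 9 in (\u.z)))) then 3 else (if true then (let v = (\w.w) in (7 - 5)) else (let p = (if false then 3 else 7) in p))) + 6)
step 1: [let@0.0.0.0] ((if ((5 - (3 + 4)) == ((\y.7) (let z = 9 in (\u.z)))) then 3 else (if true then (let v = (\w.w) in (7 - 5)) else (let p = (if false then 3 else 7) in p))) + 6)
step 2: [delta@0.0.0.1] ((if ((5 - 7) == ((\y.7) (let z = 9 in (\u.z)))) then 3 else (if true then (let v = (\w.w) in (7 - 5)) else (let p = (if false then 3 else 7) in p))) + 6)
step 3: [delta@0.0.0] ((if (-2 == ((\y.7) (let z = 9 in (\u.z)))) then 3 else (if true then (let v = (\w.w) in (7 - 5)) else (let p = (if false then 3 else 7) in p))) + 6)
step 4: [let@0.0.1.1] ((if (-2 == ((\y.7) (\u.9))) then 3 else (if true then (let v = (\w.w) in (7 - 5)) else (let p = (if false then 3 else 7) in p))) + 6)
step 5: [beta@0.0.1] ((if (-2 == 7) then 3 else (if true then (let v = (\w.w) in (7 - 5)) else (let p = (if false then 3 else 7) in p))) + 6)
step 6: [delta@0.0] ((if false then 3 else (if true then (let v = (\w.w) in (7 - 5)) else (let p = (if false then 3 else 7) in p))) + 6)
step 7: [if@0] ((if true then (let v = (\w.w) in (7 - 5)) else (let p = (if false then 3 else 7) in p)) + 6)
step 8: [if@0] ((let v = (\w.w) in (7 - 5)) + 6)
step 9: [let@0] ((7 - 5) + 6)
step 10: [delta@0] (2 + 6)
step 11: [delta@root] 8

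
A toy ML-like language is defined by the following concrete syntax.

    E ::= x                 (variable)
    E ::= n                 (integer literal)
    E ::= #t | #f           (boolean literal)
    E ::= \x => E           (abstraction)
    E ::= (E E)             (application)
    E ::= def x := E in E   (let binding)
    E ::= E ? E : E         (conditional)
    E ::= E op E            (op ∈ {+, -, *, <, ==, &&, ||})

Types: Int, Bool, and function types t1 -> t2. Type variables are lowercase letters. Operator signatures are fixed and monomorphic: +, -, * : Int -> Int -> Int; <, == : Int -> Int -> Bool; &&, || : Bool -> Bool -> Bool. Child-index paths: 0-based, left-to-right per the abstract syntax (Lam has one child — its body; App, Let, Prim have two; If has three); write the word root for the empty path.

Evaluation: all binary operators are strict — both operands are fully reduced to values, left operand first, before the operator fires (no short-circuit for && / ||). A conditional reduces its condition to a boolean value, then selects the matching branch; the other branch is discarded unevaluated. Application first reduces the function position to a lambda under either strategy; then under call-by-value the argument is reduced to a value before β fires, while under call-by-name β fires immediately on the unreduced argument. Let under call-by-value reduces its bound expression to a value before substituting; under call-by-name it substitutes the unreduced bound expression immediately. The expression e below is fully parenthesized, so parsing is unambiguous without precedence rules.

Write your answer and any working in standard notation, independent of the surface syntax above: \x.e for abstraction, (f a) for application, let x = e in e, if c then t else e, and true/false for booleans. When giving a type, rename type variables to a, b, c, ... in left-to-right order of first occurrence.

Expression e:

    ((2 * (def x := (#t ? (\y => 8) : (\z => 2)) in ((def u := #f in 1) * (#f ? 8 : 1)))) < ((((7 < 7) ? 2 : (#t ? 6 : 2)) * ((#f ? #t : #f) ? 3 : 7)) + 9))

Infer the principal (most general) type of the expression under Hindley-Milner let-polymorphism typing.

Derivation:
  unify Int ~ Int
  unify Bool ~ Bool
\y._ : a -> Int
\z._ : b -> Int
  unify a -> Int ~ b -> Int
  unify a ~ b
  unify Int ~ Int
let x : forall. b -> Int
let u : Bool
  unify Int ~ Int
  unify Bool ~ Bool
  unify Int ~ Int
  unify Int ~ Int
  unify Int ~ Int
  unify Int ~ Int
  unify Int ~ Int
  unify Int ~ Int
  unify Bool ~ Bool
  unify Bool ~ Bool
  unify Int ~ Int
  unify Int ~ Int
  unify Int ~ Int
  unify Bool ~ Bool
  unify Bool ~ Bool
  unify Bool ~ Bool
  unify Int ~ Int
  unify Int ~ Int
  unify Int ~ Int
  unify Int ~ Int
  unify Int ~ Int

Answer: Bool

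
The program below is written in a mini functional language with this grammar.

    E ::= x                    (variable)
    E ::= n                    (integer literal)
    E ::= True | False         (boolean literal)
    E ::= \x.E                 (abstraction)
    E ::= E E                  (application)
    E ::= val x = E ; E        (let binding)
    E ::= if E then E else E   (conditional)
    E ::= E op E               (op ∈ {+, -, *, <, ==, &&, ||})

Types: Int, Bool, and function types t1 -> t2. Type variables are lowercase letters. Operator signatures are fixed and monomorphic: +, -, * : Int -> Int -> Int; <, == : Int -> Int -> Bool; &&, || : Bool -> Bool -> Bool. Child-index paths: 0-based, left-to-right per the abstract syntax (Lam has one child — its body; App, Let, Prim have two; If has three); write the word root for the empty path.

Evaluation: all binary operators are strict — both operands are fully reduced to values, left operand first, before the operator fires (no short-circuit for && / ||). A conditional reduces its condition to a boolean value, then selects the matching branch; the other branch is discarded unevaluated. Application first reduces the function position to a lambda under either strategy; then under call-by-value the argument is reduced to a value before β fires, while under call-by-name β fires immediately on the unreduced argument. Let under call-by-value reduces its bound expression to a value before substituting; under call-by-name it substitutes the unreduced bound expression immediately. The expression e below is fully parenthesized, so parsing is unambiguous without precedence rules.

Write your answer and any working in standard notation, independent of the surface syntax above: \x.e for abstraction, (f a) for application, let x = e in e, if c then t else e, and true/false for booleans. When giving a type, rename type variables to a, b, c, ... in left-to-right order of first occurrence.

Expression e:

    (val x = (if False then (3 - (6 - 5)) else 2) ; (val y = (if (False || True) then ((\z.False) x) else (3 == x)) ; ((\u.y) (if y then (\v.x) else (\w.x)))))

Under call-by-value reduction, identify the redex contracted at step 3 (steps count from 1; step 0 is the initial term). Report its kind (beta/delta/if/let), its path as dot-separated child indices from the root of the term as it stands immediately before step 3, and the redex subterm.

Derivation:
step 0: (let x = (if false then (3 - (6 - 5)) else 2) in (let y = (if (false || true) then ((\z.false) x) else (3 == x)) in ((\u.y) (if y then (\v.x) else (\w.x)))))
step 1: [if@0] (let x = 2 in (let y = (if (false || true) then ((\z.false) x) else (3 == x)) in ((\u.y) (if y then (\v.x) else (\w.x)))))
step 2: [let@root] (let y = (if (false || true) then ((\z.false) 2) else (3 == 2)) in ((\u.y) (if y then (\v.2) else (\w.2))))
step 3: [delta@0.0] (let y = (if true then ((\z.false) 2) else (3 == 2)) in ((\u.y) (if y then (\v.2) else (\w.2))))

Answer: delta at 0.0 : (false || true)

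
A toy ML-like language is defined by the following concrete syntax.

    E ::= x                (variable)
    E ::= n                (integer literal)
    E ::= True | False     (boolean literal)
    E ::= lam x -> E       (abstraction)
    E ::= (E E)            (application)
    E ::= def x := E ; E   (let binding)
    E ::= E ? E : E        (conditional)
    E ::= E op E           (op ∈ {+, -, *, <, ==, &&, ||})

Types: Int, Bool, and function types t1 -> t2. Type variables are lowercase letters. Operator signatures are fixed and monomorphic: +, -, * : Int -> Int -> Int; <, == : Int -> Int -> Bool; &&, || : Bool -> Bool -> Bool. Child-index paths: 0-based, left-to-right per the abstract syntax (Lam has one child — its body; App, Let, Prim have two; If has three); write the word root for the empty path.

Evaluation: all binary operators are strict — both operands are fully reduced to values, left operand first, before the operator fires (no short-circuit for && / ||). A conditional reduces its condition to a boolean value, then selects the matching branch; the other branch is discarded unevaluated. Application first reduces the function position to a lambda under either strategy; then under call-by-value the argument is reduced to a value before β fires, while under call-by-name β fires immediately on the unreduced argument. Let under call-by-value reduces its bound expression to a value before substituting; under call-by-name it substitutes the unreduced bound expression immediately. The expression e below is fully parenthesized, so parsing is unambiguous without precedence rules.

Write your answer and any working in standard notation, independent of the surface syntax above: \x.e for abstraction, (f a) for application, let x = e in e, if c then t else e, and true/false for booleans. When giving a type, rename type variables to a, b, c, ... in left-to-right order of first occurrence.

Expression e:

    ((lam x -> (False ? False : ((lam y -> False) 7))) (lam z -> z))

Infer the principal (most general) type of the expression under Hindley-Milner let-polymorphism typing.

Derivation:
  unify Bool ~ Bool
\y._ : b -> Bool
  unify b -> Bool ~ Int -> c
  unify b ~ Int
  unify Bool ~ c
_ _ : Bool
  unify Bool ~ Bool
\x._ : a -> Bool
z : d
\z._ : d -> d
  unify a -> Bool ~ (d -> d) -> e
  unify a ~ d -> d
  unify Bool ~ e
_ _ : Bool

Answer: Bool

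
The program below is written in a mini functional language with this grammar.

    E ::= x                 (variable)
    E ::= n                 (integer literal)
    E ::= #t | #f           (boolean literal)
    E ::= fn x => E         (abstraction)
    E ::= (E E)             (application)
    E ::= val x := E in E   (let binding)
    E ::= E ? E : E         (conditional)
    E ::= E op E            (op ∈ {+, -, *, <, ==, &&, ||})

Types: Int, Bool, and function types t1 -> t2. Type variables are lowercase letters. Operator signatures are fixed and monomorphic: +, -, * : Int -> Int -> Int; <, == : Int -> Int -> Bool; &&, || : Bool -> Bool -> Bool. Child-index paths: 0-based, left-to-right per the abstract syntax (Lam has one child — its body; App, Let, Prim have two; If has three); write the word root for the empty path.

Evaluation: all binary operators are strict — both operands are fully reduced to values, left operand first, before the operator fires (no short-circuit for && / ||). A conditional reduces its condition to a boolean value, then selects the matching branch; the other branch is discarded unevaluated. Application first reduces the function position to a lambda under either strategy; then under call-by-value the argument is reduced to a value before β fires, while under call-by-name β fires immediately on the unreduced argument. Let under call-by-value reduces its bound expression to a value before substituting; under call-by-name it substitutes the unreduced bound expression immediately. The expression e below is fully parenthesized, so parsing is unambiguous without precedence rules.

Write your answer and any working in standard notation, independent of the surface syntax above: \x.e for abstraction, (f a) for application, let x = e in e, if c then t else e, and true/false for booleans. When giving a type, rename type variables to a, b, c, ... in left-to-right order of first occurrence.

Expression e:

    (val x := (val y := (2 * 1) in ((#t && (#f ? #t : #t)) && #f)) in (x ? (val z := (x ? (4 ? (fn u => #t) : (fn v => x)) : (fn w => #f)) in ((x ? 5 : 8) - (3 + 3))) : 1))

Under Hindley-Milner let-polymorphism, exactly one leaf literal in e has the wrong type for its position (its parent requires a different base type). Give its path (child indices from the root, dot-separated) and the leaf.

Answer: 1.1.0.1.0 : 4

Trace:
  unify Int ~ Int
  unify Int ~ Int
let y : Int
  unify Bool ~ Bool
  unify Bool ~ Bool
  unify Bool ~ Bool
  unify Bool ~ Bool
  unify Bool ~ Bool
  unify Bool ~ Bool
let x : Bool
x : Bool
  unify Bool ~ Bool
x : Bool
  unify Bool ~ Bool
  unify Int ~ Bool
  FAIL: mismatch Int ~ Bool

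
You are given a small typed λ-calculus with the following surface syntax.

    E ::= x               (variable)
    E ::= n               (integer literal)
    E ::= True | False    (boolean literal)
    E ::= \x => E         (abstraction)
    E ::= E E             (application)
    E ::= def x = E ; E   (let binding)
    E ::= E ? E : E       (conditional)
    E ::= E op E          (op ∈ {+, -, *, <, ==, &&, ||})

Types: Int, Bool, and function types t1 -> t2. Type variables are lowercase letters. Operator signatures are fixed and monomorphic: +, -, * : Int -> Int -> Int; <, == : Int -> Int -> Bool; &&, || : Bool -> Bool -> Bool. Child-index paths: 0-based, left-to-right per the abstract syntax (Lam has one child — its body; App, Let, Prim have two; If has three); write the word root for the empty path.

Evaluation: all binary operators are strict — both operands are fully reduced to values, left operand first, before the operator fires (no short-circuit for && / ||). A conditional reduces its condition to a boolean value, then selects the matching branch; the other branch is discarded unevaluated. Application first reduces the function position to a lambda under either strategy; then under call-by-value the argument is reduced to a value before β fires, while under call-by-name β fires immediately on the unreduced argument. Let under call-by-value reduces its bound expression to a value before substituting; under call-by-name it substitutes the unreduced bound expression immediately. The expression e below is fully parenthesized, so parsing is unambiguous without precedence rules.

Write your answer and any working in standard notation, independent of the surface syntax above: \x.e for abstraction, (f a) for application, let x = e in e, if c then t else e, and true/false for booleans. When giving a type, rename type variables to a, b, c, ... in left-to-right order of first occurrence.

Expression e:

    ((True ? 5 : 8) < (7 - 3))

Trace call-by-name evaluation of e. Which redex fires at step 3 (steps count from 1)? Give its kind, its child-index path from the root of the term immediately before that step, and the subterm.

Working:
step 0: ((if true then 5 else 8) < (7 - 3))
step 1: [if@0] (5 < (7 - 3))
step 2: [delta@1] (5 < 4)
step 3: [delta@root] false

Answer: delta at root : (5 < 4)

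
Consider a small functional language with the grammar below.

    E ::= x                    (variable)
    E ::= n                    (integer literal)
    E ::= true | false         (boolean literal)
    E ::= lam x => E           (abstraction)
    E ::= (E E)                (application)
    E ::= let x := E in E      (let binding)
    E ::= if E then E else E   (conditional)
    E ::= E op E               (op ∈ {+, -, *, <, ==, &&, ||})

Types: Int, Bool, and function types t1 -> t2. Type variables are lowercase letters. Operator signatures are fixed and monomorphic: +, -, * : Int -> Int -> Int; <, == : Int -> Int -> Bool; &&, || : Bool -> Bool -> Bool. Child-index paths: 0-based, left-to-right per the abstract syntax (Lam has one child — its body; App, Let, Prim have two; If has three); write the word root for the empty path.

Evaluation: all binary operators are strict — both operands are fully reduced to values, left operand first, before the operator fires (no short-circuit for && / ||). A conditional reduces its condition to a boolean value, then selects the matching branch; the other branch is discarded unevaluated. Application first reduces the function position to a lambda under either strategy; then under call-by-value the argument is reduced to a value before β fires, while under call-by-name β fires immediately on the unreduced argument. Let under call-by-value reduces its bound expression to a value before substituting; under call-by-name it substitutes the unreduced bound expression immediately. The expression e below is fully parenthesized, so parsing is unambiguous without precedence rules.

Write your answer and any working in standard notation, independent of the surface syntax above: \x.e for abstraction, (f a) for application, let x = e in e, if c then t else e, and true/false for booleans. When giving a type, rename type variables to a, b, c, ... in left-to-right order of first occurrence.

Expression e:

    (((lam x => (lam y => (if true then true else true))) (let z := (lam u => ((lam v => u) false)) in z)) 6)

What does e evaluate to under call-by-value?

Answer: true

Trace:
step 0: (((\x.(\y.(if true then true else true))) (let z = (\u.((\v.u) false)) in z)) 6)
step 1: [let@0.1] (((\x.(\y.(if true then true else true))) (\u.((\v.u) false))) 6)
step 2: [beta@0] ((\y.(if true then true else true)) 6)
step 3: [beta@root] (if true then true else true)
step 4: [if@root] true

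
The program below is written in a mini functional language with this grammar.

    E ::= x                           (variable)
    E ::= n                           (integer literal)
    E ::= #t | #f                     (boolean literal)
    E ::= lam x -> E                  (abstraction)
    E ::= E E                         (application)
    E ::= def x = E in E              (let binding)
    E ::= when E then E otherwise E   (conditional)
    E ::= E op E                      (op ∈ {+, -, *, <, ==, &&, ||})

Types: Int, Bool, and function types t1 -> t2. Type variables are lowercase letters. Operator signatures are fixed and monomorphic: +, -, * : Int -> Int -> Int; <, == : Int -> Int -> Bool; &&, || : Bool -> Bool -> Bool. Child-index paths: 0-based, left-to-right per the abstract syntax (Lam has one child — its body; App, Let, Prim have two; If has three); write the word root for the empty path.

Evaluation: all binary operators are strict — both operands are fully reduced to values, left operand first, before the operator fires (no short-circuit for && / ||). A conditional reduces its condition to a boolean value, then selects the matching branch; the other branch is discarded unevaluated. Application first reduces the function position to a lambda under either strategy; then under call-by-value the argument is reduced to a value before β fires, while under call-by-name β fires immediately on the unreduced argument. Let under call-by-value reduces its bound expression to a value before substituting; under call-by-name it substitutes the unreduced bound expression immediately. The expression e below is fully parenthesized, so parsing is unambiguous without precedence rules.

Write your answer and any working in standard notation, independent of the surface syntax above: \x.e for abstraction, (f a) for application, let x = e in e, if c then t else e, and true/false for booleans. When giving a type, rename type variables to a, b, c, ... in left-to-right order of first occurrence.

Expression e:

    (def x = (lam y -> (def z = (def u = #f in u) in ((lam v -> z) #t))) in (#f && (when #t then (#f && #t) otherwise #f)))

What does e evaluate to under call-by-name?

Trace:
step 0: (let x = (\y.(let z = (let u = false in u) in ((\v.z) true))) in (false && (if true then (false && true) else false)))
step 1: [let@root] (false && (if true then (false && true) else false))
step 2: [if@1] (false && (false && true))
step 3: [delta@1] (false && false)
step 4: [delta@root] false

Answer: false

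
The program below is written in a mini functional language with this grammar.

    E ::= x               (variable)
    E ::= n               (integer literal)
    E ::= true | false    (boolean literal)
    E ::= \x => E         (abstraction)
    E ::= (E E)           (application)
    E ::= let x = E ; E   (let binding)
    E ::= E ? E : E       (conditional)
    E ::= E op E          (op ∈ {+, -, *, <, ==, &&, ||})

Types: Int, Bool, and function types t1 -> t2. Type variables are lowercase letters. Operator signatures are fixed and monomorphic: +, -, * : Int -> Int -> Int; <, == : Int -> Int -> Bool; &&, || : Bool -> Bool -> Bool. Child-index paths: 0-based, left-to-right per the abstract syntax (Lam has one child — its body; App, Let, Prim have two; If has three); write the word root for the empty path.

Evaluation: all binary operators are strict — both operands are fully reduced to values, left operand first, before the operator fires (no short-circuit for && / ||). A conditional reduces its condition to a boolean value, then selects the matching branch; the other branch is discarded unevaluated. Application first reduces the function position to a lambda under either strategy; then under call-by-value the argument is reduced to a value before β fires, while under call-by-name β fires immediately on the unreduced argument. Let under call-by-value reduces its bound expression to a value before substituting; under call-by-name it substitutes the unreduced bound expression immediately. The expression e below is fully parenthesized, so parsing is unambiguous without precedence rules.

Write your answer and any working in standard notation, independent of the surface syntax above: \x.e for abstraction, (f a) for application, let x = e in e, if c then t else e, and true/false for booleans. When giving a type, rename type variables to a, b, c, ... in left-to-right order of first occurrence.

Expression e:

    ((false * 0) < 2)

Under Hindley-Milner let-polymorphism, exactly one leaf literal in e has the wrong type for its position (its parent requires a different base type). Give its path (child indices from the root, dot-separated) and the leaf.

Answer: 0.0 : false

Trace:
  unify Bool ~ Int
  FAIL: mismatch Bool ~ Int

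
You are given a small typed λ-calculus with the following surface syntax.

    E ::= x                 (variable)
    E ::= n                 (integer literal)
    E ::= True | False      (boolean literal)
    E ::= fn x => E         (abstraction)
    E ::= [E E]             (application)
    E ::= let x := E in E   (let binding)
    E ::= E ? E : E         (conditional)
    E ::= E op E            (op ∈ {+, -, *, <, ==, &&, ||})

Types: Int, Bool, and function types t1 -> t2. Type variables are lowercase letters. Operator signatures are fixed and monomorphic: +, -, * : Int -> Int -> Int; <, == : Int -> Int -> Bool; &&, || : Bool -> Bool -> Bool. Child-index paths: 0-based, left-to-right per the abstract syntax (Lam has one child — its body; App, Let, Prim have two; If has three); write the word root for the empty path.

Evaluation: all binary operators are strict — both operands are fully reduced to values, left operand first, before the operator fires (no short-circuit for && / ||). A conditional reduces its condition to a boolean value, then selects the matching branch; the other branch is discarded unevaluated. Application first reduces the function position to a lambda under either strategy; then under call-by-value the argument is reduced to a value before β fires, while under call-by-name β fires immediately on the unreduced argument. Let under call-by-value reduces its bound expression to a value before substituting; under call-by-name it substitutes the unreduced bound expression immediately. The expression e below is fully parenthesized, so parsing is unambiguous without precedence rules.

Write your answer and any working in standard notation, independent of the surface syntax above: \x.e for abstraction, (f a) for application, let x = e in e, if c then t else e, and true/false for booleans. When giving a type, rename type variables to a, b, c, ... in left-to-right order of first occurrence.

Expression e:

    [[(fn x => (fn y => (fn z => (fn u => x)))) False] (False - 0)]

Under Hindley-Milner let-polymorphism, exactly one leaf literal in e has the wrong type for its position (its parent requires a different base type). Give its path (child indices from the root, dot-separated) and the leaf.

Answer: 1.0 : false

Derivation:
x : a
\u._ : d -> a
\z._ : c -> d -> a
\y._ : b -> c -> d -> a
\x._ : a -> b -> c -> d -> a
  unify a -> b -> c -> d -> a ~ Bool -> e
  unify a ~ Bool
  unify b -> c -> d -> Bool ~ e
_ _ : b -> c -> d -> Bool
  unify Bool ~ Int
  FAIL: mismatch Bool ~ Int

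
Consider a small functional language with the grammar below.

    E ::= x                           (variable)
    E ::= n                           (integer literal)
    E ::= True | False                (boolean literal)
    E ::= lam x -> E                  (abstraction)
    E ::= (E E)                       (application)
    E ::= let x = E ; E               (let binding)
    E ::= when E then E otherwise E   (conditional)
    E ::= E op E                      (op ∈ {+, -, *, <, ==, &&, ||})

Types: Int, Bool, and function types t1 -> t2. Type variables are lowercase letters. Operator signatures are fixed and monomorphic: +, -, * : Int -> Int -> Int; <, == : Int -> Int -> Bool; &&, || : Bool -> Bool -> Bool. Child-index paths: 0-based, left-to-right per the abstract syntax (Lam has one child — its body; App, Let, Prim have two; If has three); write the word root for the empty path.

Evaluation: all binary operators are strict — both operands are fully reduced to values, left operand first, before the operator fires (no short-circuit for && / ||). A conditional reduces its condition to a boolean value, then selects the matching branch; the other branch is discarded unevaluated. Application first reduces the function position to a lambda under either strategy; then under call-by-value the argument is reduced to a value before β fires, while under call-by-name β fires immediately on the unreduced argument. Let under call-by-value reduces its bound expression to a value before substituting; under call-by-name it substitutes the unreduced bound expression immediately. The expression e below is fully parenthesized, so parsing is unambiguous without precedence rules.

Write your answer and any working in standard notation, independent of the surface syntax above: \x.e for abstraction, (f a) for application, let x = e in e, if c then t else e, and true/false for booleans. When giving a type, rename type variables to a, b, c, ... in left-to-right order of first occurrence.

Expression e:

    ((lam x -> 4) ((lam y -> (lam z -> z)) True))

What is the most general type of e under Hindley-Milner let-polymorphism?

Answer: Int

Trace:
\x._ : a -> Int
z : c
\z._ : c -> c
\y._ : b -> c -> c
  unify b -> c -> c ~ Bool -> d
  unify b ~ Bool
  unify c -> c ~ d
_ _ : c -> c
  unify a -> Int ~ (c -> c) -> e
  unify a ~ c -> c
  unify Int ~ e
_ _ : Int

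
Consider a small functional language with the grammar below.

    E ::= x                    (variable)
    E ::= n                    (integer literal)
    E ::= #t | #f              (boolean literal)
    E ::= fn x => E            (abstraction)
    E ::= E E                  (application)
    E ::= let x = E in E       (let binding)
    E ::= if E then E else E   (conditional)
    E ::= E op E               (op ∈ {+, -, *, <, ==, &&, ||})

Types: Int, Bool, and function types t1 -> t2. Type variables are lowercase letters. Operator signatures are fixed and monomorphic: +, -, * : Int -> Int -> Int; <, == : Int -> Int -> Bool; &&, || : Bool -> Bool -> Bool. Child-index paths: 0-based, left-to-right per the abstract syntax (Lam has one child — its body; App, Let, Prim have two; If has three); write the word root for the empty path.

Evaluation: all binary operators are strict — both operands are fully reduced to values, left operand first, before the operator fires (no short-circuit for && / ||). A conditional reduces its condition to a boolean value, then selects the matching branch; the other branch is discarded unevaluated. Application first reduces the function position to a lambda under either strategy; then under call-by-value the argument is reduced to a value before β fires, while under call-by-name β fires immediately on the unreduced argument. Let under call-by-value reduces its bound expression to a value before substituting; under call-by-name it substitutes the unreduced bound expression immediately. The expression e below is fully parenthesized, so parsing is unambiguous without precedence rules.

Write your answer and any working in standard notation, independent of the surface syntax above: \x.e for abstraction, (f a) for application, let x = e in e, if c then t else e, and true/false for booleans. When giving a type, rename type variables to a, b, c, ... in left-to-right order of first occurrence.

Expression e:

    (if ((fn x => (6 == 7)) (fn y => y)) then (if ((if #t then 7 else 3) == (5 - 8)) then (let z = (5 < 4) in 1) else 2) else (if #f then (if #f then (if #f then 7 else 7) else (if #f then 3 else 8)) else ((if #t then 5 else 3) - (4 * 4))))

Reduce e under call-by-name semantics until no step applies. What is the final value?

Answer: -11

Working:
step 0: (if ((\x.(6 == 7)) (\y.y)) then (if ((if true then 7 else 3) == (5 - 8)) then (let z = (5 < 4) in 1) else 2) else (if false then (if false then (if false then 7 else 7) else (if false then 3 else 8)) else ((if true then 5 else 3) - (4 * 4))))
step 1: [beta@0] (if (6 == 7) then (if ((if true then 7 else 3) == (5 - 8)) then (let z = (5 < 4) in 1) else 2) else (if false then (if false then (if false then 7 else 7) else (if false then 3 else 8)) else ((if true then 5 else 3) - (4 * 4))))
step 2: [delta@0] (if false then (if ((if true then 7 else 3) == (5 - 8)) then (let z = (5 < 4) in 1) else 2) else (if false then (if false then (if false then 7 else 7) else (if false then 3 else 8)) else ((if true then 5 else 3) - (4 * 4))))
step 3: [if@root] (if false then (if false then (if false then 7 else 7) else (if false then 3 else 8)) else ((if true then 5 else 3) - (4 * 4)))
step 4: [if@root] ((if true then 5 else 3) - (4 * 4))
step 5: [if@0] (5 - (4 * 4))
step 6: [delta@1] (5 - 16)
step 7: [delta@root] -11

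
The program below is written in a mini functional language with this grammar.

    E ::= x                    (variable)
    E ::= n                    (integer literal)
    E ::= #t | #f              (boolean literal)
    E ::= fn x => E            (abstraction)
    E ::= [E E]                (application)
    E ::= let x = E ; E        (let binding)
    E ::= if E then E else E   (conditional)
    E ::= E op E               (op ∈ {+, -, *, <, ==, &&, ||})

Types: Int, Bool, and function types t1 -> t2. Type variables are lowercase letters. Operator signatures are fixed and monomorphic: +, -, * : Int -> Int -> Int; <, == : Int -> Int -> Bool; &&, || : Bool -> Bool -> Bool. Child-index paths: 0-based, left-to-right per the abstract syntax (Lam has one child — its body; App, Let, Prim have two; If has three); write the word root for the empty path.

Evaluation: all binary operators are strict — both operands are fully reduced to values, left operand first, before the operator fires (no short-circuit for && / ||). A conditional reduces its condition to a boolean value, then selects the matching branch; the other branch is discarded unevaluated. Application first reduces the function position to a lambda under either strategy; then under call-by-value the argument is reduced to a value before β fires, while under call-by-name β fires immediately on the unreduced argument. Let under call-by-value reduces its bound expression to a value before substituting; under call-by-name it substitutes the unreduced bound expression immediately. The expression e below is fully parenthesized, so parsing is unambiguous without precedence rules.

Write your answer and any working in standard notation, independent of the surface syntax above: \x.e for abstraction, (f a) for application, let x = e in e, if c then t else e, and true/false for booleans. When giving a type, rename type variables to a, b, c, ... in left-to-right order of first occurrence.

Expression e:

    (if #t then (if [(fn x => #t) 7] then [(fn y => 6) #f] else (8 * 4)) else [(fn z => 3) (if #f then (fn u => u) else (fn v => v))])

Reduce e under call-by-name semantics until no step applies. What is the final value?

Trace:
step 0: (if true then (if ((\x.true) 7) then ((\y.6) false) else (8 * 4)) else ((\z.3) (if false then (\u.u) else (\v.v))))
step 1: [if@root] (if ((\x.true) 7) then ((\y.6) false) else (8 * 4))
step 2: [beta@0] (if true then ((\y.6) false) else (8 * 4))
step 3: [if@root] ((\y.6) false)
step 4: [beta@root] 6

Answer: 6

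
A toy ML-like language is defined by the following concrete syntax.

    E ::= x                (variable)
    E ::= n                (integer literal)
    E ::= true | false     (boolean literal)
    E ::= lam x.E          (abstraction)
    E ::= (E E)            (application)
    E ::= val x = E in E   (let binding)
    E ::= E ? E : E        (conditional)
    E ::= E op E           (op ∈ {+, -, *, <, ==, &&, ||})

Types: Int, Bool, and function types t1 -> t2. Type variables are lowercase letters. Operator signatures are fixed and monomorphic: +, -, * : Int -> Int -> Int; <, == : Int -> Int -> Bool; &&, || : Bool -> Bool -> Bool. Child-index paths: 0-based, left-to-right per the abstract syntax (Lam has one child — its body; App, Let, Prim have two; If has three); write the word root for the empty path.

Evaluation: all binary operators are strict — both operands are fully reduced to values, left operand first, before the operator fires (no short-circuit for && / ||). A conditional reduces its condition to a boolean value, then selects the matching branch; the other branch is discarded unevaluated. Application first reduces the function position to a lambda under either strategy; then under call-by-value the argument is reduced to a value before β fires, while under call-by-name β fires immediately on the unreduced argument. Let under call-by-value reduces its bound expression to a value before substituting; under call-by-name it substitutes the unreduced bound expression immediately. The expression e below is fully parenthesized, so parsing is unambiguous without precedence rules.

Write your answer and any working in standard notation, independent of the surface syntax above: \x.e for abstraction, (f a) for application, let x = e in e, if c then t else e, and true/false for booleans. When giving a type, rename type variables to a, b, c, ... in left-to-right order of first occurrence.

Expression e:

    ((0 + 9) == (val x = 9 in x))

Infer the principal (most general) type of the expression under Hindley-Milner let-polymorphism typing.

Trace:
  unify Int ~ Int
  unify Int ~ Int
  unify Int ~ Int
let x : Int
x : Int
  unify Int ~ Int

Answer: Bool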